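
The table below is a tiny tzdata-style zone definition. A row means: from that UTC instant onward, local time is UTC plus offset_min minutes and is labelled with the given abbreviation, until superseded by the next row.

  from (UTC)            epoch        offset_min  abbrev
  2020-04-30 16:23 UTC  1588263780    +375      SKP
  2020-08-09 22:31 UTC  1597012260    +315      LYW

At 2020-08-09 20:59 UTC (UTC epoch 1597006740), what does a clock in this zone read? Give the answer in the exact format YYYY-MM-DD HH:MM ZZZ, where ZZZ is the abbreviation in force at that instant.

Query: 2020-08-09 20:59 UTC
Rule 1/2 (SKP, +06:15): 2020-04-30 16:23 UTC ≤ query < 2020-08-09 22:31 UTC
20·60 + 59 + 375 = 1634 min
1634 = 1·1440 + 194; 194 = 3·60 + 14 → 03:14, 2020-08-09 + 1 day = 2020-08-10
→ 2020-08-10 03:14 SKP

2020-08-10 03:14 SKP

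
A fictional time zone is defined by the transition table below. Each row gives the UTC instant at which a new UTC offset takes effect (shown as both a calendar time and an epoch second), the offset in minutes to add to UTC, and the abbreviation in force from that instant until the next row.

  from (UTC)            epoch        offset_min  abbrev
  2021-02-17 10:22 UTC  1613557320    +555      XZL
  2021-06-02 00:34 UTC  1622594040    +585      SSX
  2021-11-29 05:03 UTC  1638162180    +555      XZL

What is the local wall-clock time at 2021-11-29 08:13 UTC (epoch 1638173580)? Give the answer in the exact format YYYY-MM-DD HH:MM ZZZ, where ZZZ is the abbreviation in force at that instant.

2021-11-29 17:28 XZL

Query: 2021-11-29 08:13 UTC
Rule 3/3 (XZL, +09:15): 2021-11-29 05:03 UTC ≤ query < +∞
8·60 + 13 + 555 = 1048 min
1048 = 0·1440 + 1048; 1048 = 17·60 + 28 → 17:28, same day
→ 2021-11-29 17:28 XZL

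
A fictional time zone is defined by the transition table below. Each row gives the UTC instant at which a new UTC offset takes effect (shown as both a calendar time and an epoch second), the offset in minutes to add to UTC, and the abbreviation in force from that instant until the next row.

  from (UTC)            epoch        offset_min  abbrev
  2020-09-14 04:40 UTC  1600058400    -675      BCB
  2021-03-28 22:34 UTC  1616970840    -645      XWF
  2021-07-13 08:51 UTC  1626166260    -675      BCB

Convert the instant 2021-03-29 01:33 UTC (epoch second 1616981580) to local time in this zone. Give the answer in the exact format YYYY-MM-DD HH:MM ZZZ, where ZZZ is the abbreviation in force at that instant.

Query: 2021-03-29 01:33 UTC
Rule 2/3 (XWF, -10:45): 2021-03-28 22:34 UTC ≤ query < 2021-07-13 08:51 UTC
1·60 + 33 - 645 = -552 min
-552 = -1·1440 + 888; 888 = 14·60 + 48 → 14:48, 2021-03-29 - 1 day = 2021-03-28
→ 2021-03-28 14:48 XWF

2021-03-28 14:48 XWF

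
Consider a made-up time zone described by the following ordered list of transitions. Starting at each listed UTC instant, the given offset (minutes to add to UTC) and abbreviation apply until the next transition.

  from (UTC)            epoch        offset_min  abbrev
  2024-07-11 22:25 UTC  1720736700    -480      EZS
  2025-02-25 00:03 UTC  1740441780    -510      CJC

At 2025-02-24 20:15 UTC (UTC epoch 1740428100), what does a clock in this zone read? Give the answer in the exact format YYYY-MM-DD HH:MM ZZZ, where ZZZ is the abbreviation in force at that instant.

2025-02-24 12:15 EZS

Query: 2025-02-24 20:15 UTC
Rule 1/2 (EZS, -08:00): 2024-07-11 22:25 UTC ≤ query < 2025-02-25 00:03 UTC
20·60 + 15 - 480 = 735 min
735 = 0·1440 + 735; 735 = 12·60 + 15 → 12:15, same day
→ 2025-02-24 12:15 EZS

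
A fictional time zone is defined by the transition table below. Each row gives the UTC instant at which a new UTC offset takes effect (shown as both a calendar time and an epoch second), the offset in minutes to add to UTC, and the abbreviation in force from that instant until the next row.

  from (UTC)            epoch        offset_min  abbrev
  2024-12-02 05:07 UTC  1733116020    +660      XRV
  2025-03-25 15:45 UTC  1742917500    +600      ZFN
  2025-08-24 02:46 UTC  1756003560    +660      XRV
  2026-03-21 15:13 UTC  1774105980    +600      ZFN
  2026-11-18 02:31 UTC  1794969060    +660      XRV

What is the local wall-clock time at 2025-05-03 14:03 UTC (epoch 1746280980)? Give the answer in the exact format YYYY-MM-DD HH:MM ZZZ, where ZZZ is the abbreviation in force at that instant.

2025-05-04 00:03 ZFN

Query: 2025-05-03 14:03 UTC
Rule 2/5 (ZFN, +10:00): 2025-03-25 15:45 UTC ≤ query < 2025-08-24 02:46 UTC
14·60 + 3 + 600 = 1443 min
1443 = 1·1440 + 3; 3 = 0·60 + 3 → 00:03, 2025-05-03 + 1 day = 2025-05-04
→ 2025-05-04 00:03 ZFN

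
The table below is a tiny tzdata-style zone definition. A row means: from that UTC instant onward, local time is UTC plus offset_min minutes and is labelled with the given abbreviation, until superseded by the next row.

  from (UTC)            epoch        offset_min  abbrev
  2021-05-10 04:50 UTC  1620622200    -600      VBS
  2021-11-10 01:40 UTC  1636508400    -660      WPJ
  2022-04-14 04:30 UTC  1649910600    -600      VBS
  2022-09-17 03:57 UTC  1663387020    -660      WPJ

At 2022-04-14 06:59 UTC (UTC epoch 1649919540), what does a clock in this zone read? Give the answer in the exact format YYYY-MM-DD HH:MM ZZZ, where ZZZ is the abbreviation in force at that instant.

Query: 2022-04-14 06:59 UTC
Rule 3/4 (VBS, -10:00): 2022-04-14 04:30 UTC ≤ query < 2022-09-17 03:57 UTC
6·60 + 59 - 600 = -181 min
-181 = -1·1440 + 1259; 1259 = 20·60 + 59 → 20:59, 2022-04-14 - 1 day = 2022-04-13
→ 2022-04-13 20:59 VBS

2022-04-13 20:59 VBS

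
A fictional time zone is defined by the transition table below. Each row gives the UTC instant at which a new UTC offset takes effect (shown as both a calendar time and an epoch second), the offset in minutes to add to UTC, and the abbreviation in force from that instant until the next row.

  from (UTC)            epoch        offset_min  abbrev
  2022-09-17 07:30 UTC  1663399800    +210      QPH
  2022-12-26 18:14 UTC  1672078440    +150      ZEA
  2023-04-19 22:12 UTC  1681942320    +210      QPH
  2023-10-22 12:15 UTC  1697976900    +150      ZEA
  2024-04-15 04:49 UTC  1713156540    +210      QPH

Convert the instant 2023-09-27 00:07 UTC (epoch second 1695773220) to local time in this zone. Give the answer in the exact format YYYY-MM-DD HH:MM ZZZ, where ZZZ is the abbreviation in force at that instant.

Query: 2023-09-27 00:07 UTC
Rule 3/5 (QPH, +03:30): 2023-04-19 22:12 UTC ≤ query < 2023-10-22 12:15 UTC
0·60 + 7 + 210 = 217 min
217 = 0·1440 + 217; 217 = 3·60 + 37 → 03:37, same day
→ 2023-09-27 03:37 QPH

2023-09-27 03:37 QPH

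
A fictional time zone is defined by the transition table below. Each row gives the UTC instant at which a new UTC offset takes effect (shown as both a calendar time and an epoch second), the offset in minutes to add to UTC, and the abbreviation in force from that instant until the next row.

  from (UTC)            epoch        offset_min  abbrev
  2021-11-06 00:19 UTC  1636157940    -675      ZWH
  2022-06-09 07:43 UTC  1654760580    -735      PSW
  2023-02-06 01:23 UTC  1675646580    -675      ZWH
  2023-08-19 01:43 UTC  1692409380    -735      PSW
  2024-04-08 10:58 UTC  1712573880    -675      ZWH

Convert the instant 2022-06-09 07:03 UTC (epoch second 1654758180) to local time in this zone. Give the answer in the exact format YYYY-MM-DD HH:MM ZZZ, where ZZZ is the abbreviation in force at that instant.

Query: 2022-06-09 07:03 UTC
Rule 1/5 (ZWH, -11:15): 2021-11-06 00:19 UTC ≤ query < 2022-06-09 07:43 UTC
7·60 + 3 - 675 = -252 min
-252 = -1·1440 + 1188; 1188 = 19·60 + 48 → 19:48, 2022-06-09 - 1 day = 2022-06-08
→ 2022-06-08 19:48 ZWH

2022-06-08 19:48 ZWH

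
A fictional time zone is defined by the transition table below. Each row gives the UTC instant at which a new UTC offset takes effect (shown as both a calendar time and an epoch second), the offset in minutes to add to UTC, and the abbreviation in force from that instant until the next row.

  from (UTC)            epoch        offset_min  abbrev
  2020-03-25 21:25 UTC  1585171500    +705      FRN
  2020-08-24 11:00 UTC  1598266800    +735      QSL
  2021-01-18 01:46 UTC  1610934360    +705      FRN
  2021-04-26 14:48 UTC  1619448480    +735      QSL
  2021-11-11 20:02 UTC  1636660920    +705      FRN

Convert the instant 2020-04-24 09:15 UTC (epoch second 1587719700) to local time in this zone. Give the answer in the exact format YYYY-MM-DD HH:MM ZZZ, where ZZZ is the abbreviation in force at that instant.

Query: 2020-04-24 09:15 UTC
Rule 1/5 (FRN, +11:45): 2020-03-25 21:25 UTC ≤ query < 2020-08-24 11:00 UTC
9·60 + 15 + 705 = 1260 min
1260 = 0·1440 + 1260; 1260 = 21·60 + 0 → 21:00, same day
→ 2020-04-24 21:00 FRN

2020-04-24 21:00 FRN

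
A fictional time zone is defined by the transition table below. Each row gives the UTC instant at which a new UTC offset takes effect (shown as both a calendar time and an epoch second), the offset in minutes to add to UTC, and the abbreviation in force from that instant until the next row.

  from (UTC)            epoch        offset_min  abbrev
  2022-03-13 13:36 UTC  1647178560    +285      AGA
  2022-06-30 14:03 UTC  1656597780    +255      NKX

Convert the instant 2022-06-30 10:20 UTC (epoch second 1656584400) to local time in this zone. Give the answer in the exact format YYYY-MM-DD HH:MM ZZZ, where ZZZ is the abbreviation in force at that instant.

2022-06-30 15:05 AGA

Query: 2022-06-30 10:20 UTC
Rule 1/2 (AGA, +04:45): 2022-03-13 13:36 UTC ≤ query < 2022-06-30 14:03 UTC
10·60 + 20 + 285 = 905 min
905 = 0·1440 + 905; 905 = 15·60 + 5 → 15:05, same day
→ 2022-06-30 15:05 AGA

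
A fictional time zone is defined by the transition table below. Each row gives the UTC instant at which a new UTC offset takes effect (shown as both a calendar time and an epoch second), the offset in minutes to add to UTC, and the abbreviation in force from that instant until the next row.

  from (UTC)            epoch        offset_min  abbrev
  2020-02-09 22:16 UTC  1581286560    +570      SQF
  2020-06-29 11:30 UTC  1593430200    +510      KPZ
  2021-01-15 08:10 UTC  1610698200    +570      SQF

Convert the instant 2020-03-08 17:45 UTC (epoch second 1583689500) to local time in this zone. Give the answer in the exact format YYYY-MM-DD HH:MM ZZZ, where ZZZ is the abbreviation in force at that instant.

Query: 2020-03-08 17:45 UTC
Rule 1/3 (SQF, +09:30): 2020-02-09 22:16 UTC ≤ query < 2020-06-29 11:30 UTC
17·60 + 45 + 570 = 1635 min
1635 = 1·1440 + 195; 195 = 3·60 + 15 → 03:15, 2020-03-08 + 1 day = 2020-03-09
→ 2020-03-09 03:15 SQF

2020-03-09 03:15 SQF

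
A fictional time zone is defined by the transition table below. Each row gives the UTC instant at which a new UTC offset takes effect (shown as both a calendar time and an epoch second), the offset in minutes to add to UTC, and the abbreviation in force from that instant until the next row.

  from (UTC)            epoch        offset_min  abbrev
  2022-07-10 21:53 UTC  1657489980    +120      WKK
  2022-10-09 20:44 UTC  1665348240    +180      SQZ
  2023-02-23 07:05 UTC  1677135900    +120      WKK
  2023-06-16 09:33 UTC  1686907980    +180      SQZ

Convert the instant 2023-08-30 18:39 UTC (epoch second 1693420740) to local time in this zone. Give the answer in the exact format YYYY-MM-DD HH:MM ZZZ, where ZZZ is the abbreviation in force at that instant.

Query: 2023-08-30 18:39 UTC
Rule 4/4 (SQZ, +03:00): 2023-06-16 09:33 UTC ≤ query < +∞
18·60 + 39 + 180 = 1299 min
1299 = 0·1440 + 1299; 1299 = 21·60 + 39 → 21:39, same day
→ 2023-08-30 21:39 SQZ

2023-08-30 21:39 SQZ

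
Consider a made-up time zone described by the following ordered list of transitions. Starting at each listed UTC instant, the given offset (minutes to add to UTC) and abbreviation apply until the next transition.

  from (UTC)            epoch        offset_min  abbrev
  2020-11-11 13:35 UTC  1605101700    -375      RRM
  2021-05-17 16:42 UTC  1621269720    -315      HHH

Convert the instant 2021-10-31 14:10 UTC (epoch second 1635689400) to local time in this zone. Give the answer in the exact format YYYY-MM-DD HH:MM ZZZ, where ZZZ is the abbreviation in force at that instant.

Query: 2021-10-31 14:10 UTC
Rule 2/2 (HHH, -05:15): 2021-05-17 16:42 UTC ≤ query < +∞
14·60 + 10 - 315 = 535 min
535 = 0·1440 + 535; 535 = 8·60 + 55 → 08:55, same day
→ 2021-10-31 08:55 HHH

2021-10-31 08:55 HHH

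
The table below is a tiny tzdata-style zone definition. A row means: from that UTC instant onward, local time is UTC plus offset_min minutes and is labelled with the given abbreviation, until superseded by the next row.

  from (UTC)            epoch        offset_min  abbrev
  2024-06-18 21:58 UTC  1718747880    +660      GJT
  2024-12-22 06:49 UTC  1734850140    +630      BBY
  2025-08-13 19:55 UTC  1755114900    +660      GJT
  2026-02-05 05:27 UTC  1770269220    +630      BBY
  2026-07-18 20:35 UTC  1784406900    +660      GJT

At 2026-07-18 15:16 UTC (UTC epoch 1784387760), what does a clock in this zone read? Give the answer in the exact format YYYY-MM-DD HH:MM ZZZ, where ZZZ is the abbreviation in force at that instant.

2026-07-19 01:46 BBY

Query: 2026-07-18 15:16 UTC
Rule 4/5 (BBY, +10:30): 2026-02-05 05:27 UTC ≤ query < 2026-07-18 20:35 UTC
15·60 + 16 + 630 = 1546 min
1546 = 1·1440 + 106; 106 = 1·60 + 46 → 01:46, 2026-07-18 + 1 day = 2026-07-19
→ 2026-07-19 01:46 BBY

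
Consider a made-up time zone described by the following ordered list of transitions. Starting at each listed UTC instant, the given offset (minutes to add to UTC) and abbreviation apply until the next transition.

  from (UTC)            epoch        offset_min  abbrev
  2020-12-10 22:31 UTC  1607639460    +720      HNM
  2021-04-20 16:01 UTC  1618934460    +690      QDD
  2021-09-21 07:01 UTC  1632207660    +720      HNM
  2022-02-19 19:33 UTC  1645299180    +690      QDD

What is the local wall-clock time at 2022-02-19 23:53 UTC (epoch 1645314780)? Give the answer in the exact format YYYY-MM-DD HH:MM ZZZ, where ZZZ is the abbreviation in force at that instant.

2022-02-20 11:23 QDD

Query: 2022-02-19 23:53 UTC
Rule 4/4 (QDD, +11:30): 2022-02-19 19:33 UTC ≤ query < +∞
23·60 + 53 + 690 = 2123 min
2123 = 1·1440 + 683; 683 = 11·60 + 23 → 11:23, 2022-02-19 + 1 day = 2022-02-20
→ 2022-02-20 11:23 QDD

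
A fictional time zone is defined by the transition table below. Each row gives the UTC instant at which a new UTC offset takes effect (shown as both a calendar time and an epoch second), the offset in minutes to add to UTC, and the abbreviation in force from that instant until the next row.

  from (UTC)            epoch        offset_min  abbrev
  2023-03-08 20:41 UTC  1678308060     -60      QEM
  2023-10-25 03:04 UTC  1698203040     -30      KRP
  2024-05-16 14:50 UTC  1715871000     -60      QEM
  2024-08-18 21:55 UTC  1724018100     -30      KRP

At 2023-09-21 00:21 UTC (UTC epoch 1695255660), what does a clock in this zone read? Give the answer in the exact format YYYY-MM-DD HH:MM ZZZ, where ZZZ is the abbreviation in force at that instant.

2023-09-20 23:21 QEM

Query: 2023-09-21 00:21 UTC
Rule 1/4 (QEM, -01:00): 2023-03-08 20:41 UTC ≤ query < 2023-10-25 03:04 UTC
0·60 + 21 - 60 = -39 min
-39 = -1·1440 + 1401; 1401 = 23·60 + 21 → 23:21, 2023-09-21 - 1 day = 2023-09-20
→ 2023-09-20 23:21 QEM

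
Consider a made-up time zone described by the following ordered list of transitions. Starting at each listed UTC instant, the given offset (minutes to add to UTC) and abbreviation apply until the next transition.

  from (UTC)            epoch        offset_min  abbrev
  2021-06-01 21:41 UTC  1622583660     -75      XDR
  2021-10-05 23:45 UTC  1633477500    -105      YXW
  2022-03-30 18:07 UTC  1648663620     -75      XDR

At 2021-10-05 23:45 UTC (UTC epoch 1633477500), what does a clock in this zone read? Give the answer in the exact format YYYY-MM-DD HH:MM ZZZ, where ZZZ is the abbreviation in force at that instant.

2021-10-05 22:00 YXW

Query: 2021-10-05 23:45 UTC
Rule 2/3 (YXW, -01:45): 2021-10-05 23:45 UTC ≤ query < 2022-03-30 18:07 UTC
23·60 + 45 - 105 = 1320 min
1320 = 0·1440 + 1320; 1320 = 22·60 + 0 → 22:00, same day
→ 2021-10-05 22:00 YXW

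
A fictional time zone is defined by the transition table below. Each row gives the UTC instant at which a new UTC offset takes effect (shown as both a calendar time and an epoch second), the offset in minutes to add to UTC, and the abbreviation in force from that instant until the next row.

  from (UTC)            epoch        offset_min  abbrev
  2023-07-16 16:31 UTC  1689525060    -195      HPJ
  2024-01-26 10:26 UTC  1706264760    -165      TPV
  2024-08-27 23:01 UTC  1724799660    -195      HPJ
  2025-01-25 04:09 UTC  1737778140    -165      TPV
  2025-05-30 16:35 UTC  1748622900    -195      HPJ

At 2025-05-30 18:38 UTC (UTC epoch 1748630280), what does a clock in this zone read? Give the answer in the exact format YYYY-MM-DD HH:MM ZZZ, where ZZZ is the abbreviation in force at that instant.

Query: 2025-05-30 18:38 UTC
Rule 5/5 (HPJ, -03:15): 2025-05-30 16:35 UTC ≤ query < +∞
18·60 + 38 - 195 = 923 min
923 = 0·1440 + 923; 923 = 15·60 + 23 → 15:23, same day
→ 2025-05-30 15:23 HPJ

2025-05-30 15:23 HPJ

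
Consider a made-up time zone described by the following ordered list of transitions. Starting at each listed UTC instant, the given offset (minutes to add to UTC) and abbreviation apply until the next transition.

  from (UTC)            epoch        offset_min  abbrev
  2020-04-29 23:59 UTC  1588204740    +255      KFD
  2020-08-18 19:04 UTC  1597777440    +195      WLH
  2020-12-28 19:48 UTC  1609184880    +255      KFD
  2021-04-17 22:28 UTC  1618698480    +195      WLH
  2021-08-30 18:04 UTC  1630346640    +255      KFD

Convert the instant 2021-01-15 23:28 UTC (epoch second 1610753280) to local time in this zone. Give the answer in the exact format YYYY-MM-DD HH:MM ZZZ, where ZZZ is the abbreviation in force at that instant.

Query: 2021-01-15 23:28 UTC
Rule 3/5 (KFD, +04:15): 2020-12-28 19:48 UTC ≤ query < 2021-04-17 22:28 UTC
23·60 + 28 + 255 = 1663 min
1663 = 1·1440 + 223; 223 = 3·60 + 43 → 03:43, 2021-01-15 + 1 day = 2021-01-16
→ 2021-01-16 03:43 KFD

2021-01-16 03:43 KFD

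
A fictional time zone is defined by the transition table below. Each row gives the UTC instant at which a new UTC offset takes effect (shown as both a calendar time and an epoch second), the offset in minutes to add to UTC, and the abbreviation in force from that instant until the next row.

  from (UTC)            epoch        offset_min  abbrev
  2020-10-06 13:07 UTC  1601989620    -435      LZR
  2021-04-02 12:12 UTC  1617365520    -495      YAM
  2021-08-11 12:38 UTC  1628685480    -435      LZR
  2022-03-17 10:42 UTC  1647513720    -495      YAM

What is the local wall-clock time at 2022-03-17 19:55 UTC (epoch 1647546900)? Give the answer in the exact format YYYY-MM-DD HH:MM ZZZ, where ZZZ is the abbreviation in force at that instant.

Query: 2022-03-17 19:55 UTC
Rule 4/4 (YAM, -08:15): 2022-03-17 10:42 UTC ≤ query < +∞
19·60 + 55 - 495 = 700 min
700 = 0·1440 + 700; 700 = 11·60 + 40 → 11:40, same day
→ 2022-03-17 11:40 YAM

2022-03-17 11:40 YAM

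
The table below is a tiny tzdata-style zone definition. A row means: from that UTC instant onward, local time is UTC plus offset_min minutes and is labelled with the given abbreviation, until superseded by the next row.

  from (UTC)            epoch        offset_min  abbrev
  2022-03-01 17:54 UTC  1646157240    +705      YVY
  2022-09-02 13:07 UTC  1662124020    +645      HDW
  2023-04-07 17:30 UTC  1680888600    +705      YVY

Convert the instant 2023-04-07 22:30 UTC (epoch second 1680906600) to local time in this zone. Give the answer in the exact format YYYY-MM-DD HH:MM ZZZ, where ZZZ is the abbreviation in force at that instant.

2023-04-08 10:15 YVY

Query: 2023-04-07 22:30 UTC
Rule 3/3 (YVY, +11:45): 2023-04-07 17:30 UTC ≤ query < +∞
22·60 + 30 + 705 = 2055 min
2055 = 1·1440 + 615; 615 = 10·60 + 15 → 10:15, 2023-04-07 + 1 day = 2023-04-08
→ 2023-04-08 10:15 YVY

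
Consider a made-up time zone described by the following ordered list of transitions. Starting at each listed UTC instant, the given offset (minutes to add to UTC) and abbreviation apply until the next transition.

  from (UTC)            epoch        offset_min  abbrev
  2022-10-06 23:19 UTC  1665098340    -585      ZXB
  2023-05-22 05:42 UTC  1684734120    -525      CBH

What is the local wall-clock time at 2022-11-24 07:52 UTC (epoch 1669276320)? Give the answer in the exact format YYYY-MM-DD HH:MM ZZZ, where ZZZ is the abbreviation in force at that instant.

Query: 2022-11-24 07:52 UTC
Rule 1/2 (ZXB, -09:45): 2022-10-06 23:19 UTC ≤ query < 2023-05-22 05:42 UTC
7·60 + 52 - 585 = -113 min
-113 = -1·1440 + 1327; 1327 = 22·60 + 7 → 22:07, 2022-11-24 - 1 day = 2022-11-23
→ 2022-11-23 22:07 ZXB

2022-11-23 22:07 ZXB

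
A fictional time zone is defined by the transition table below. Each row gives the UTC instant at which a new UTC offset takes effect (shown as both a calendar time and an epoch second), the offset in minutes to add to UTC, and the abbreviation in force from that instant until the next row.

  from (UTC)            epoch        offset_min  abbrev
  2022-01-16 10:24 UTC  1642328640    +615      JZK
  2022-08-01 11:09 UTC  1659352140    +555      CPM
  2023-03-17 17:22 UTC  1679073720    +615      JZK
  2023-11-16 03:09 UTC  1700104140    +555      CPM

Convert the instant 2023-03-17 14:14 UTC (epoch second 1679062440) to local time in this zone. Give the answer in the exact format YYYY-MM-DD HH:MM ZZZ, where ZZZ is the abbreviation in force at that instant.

Query: 2023-03-17 14:14 UTC
Rule 2/4 (CPM, +09:15): 2022-08-01 11:09 UTC ≤ query < 2023-03-17 17:22 UTC
14·60 + 14 + 555 = 1409 min
1409 = 0·1440 + 1409; 1409 = 23·60 + 29 → 23:29, same day
→ 2023-03-17 23:29 CPM

2023-03-17 23:29 CPM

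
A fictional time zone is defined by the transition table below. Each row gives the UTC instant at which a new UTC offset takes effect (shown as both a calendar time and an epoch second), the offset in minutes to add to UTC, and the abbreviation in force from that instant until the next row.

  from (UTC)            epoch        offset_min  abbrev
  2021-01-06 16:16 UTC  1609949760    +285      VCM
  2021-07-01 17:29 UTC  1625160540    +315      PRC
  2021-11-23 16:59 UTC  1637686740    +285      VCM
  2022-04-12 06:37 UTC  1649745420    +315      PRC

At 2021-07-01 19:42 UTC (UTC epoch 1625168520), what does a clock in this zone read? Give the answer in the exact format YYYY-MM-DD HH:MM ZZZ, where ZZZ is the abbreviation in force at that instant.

2021-07-02 00:57 PRC

Query: 2021-07-01 19:42 UTC
Rule 2/4 (PRC, +05:15): 2021-07-01 17:29 UTC ≤ query < 2021-11-23 16:59 UTC
19·60 + 42 + 315 = 1497 min
1497 = 1·1440 + 57; 57 = 0·60 + 57 → 00:57, 2021-07-01 + 1 day = 2021-07-02
→ 2021-07-02 00:57 PRC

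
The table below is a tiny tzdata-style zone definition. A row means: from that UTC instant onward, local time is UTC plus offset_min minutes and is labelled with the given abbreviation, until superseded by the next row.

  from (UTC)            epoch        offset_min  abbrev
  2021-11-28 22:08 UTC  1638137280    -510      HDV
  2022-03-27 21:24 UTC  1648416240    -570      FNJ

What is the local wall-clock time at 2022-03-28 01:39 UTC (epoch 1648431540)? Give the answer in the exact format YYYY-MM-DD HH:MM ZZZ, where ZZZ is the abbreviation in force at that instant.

2022-03-27 16:09 FNJ

Query: 2022-03-28 01:39 UTC
Rule 2/2 (FNJ, -09:30): 2022-03-27 21:24 UTC ≤ query < +∞
1·60 + 39 - 570 = -471 min
-471 = -1·1440 + 969; 969 = 16·60 + 9 → 16:09, 2022-03-28 - 1 day = 2022-03-27
→ 2022-03-27 16:09 FNJ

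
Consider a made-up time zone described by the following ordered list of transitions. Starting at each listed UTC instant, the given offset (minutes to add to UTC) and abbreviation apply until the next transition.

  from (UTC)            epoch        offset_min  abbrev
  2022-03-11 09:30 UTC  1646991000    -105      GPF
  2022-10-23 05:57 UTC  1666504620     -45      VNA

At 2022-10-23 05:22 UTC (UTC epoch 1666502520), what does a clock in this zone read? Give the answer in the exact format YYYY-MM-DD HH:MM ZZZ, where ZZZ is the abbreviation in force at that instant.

Query: 2022-10-23 05:22 UTC
Rule 1/2 (GPF, -01:45): 2022-03-11 09:30 UTC ≤ query < 2022-10-23 05:57 UTC
5·60 + 22 - 105 = 217 min
217 = 0·1440 + 217; 217 = 3·60 + 37 → 03:37, same day
→ 2022-10-23 03:37 GPF

2022-10-23 03:37 GPF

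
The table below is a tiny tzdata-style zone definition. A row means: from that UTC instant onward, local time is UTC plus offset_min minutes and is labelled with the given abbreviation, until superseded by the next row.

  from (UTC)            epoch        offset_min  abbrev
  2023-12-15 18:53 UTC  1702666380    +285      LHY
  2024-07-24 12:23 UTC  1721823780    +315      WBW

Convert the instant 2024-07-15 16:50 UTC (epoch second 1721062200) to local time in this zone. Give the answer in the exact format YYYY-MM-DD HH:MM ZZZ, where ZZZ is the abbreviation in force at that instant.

Query: 2024-07-15 16:50 UTC
Rule 1/2 (LHY, +04:45): 2023-12-15 18:53 UTC ≤ query < 2024-07-24 12:23 UTC
16·60 + 50 + 285 = 1295 min
1295 = 0·1440 + 1295; 1295 = 21·60 + 35 → 21:35, same day
→ 2024-07-15 21:35 LHY

2024-07-15 21:35 LHY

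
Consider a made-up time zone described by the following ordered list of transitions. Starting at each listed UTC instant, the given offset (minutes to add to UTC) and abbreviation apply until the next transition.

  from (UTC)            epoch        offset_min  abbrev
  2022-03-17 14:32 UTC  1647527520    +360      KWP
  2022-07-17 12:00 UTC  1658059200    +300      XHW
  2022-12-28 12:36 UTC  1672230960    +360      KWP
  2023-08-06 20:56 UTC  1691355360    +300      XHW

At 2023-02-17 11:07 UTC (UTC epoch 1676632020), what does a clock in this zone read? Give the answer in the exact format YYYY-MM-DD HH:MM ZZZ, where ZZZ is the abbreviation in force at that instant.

2023-02-17 17:07 KWP

Query: 2023-02-17 11:07 UTC
Rule 3/4 (KWP, +06:00): 2022-12-28 12:36 UTC ≤ query < 2023-08-06 20:56 UTC
11·60 + 7 + 360 = 1027 min
1027 = 0·1440 + 1027; 1027 = 17·60 + 7 → 17:07, same day
→ 2023-02-17 17:07 KWP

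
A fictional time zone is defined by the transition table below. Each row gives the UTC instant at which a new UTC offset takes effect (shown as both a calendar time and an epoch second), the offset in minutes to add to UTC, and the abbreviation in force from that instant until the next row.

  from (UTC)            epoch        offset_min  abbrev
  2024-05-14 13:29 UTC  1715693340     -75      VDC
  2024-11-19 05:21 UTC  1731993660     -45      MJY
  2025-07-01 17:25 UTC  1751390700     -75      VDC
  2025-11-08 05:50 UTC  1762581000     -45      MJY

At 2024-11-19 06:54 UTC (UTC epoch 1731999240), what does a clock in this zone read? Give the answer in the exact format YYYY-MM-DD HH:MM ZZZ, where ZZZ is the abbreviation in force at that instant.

Query: 2024-11-19 06:54 UTC
Rule 2/4 (MJY, -00:45): 2024-11-19 05:21 UTC ≤ query < 2025-07-01 17:25 UTC
6·60 + 54 - 45 = 369 min
369 = 0·1440 + 369; 369 = 6·60 + 9 → 06:09, same day
→ 2024-11-19 06:09 MJY

2024-11-19 06:09 MJY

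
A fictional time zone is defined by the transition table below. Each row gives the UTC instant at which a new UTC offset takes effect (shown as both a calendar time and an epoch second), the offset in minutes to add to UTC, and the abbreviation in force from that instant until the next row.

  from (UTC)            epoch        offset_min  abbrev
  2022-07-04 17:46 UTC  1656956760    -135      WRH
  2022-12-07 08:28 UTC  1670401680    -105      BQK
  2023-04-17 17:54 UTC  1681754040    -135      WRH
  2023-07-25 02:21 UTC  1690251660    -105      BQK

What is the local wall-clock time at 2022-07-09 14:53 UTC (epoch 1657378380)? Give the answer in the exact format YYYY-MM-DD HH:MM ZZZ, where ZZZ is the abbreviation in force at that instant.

Query: 2022-07-09 14:53 UTC
Rule 1/4 (WRH, -02:15): 2022-07-04 17:46 UTC ≤ query < 2022-12-07 08:28 UTC
14·60 + 53 - 135 = 758 min
758 = 0·1440 + 758; 758 = 12·60 + 38 → 12:38, same day
→ 2022-07-09 12:38 WRH

2022-07-09 12:38 WRH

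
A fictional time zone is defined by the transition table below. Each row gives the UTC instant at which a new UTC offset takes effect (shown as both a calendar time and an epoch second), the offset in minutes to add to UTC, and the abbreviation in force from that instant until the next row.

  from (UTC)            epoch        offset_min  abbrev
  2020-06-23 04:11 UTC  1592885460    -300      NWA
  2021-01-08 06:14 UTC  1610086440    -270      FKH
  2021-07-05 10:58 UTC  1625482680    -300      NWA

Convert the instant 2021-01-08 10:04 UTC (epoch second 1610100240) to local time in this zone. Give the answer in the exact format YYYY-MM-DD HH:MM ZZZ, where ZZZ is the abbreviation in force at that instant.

2021-01-08 05:34 FKH

Query: 2021-01-08 10:04 UTC
Rule 2/3 (FKH, -04:30): 2021-01-08 06:14 UTC ≤ query < 2021-07-05 10:58 UTC
10·60 + 4 - 270 = 334 min
334 = 0·1440 + 334; 334 = 5·60 + 34 → 05:34, same day
→ 2021-01-08 05:34 FKH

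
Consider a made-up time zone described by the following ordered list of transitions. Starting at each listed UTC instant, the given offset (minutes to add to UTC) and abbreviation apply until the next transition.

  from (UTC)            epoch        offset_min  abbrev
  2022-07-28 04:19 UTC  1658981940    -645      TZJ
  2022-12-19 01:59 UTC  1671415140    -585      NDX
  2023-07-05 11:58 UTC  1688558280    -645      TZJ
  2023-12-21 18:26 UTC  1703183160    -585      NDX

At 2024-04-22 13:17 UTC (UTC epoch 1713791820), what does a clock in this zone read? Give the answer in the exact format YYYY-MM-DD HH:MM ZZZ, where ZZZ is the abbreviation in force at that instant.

Query: 2024-04-22 13:17 UTC
Rule 4/4 (NDX, -09:45): 2023-12-21 18:26 UTC ≤ query < +∞
13·60 + 17 - 585 = 212 min
212 = 0·1440 + 212; 212 = 3·60 + 32 → 03:32, same day
→ 2024-04-22 03:32 NDX

2024-04-22 03:32 NDX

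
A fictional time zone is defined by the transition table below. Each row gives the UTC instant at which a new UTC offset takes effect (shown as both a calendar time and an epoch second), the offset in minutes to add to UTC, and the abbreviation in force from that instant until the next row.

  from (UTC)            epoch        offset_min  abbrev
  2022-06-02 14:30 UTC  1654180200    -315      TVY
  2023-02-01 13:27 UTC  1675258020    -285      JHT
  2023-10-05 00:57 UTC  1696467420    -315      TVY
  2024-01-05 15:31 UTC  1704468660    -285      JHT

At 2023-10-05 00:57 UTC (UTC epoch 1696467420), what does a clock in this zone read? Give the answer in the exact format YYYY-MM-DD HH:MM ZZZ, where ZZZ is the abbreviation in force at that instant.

2023-10-04 19:42 TVY

Query: 2023-10-05 00:57 UTC
Rule 3/4 (TVY, -05:15): 2023-10-05 00:57 UTC ≤ query < 2024-01-05 15:31 UTC
0·60 + 57 - 315 = -258 min
-258 = -1·1440 + 1182; 1182 = 19·60 + 42 → 19:42, 2023-10-05 - 1 day = 2023-10-04
→ 2023-10-04 19:42 TVY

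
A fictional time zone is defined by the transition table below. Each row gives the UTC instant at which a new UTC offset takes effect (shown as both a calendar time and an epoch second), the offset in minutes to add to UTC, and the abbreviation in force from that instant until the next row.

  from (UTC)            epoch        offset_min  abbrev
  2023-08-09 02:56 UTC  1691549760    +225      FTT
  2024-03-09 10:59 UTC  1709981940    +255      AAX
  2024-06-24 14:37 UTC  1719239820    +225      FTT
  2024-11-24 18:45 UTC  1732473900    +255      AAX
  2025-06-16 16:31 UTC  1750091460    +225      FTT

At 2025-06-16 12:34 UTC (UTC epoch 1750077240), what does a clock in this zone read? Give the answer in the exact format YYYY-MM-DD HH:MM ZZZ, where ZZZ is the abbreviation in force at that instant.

Query: 2025-06-16 12:34 UTC
Rule 4/5 (AAX, +04:15): 2024-11-24 18:45 UTC ≤ query < 2025-06-16 16:31 UTC
12·60 + 34 + 255 = 1009 min
1009 = 0·1440 + 1009; 1009 = 16·60 + 49 → 16:49, same day
→ 2025-06-16 16:49 AAX

2025-06-16 16:49 AAX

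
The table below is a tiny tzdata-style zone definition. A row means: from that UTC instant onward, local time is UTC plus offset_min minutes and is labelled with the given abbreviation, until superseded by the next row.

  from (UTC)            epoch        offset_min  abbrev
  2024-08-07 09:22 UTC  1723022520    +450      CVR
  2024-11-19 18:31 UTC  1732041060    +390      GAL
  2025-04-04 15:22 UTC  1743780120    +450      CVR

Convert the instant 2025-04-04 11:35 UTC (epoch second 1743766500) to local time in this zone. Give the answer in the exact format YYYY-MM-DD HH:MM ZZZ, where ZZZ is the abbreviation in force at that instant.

Query: 2025-04-04 11:35 UTC
Rule 2/3 (GAL, +06:30): 2024-11-19 18:31 UTC ≤ query < 2025-04-04 15:22 UTC
11·60 + 35 + 390 = 1085 min
1085 = 0·1440 + 1085; 1085 = 18·60 + 5 → 18:05, same day
→ 2025-04-04 18:05 GAL

2025-04-04 18:05 GAL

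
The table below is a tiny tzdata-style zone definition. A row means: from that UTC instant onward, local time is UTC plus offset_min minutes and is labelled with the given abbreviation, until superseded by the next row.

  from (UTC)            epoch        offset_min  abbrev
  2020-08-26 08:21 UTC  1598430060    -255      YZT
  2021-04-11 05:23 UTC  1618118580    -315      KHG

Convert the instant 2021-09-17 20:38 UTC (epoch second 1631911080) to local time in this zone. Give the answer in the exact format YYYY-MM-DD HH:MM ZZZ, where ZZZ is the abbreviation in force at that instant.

Query: 2021-09-17 20:38 UTC
Rule 2/2 (KHG, -05:15): 2021-04-11 05:23 UTC ≤ query < +∞
20·60 + 38 - 315 = 923 min
923 = 0·1440 + 923; 923 = 15·60 + 23 → 15:23, same day
→ 2021-09-17 15:23 KHG

2021-09-17 15:23 KHG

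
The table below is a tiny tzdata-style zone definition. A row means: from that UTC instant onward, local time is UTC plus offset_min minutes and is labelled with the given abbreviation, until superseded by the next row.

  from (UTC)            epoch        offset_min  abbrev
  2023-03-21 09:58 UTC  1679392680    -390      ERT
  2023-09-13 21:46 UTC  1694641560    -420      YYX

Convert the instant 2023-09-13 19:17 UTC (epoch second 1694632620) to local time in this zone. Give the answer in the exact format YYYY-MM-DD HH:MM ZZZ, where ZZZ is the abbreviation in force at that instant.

2023-09-13 12:47 ERT

Query: 2023-09-13 19:17 UTC
Rule 1/2 (ERT, -06:30): 2023-03-21 09:58 UTC ≤ query < 2023-09-13 21:46 UTC
19·60 + 17 - 390 = 767 min
767 = 0·1440 + 767; 767 = 12·60 + 47 → 12:47, same day
→ 2023-09-13 12:47 ERT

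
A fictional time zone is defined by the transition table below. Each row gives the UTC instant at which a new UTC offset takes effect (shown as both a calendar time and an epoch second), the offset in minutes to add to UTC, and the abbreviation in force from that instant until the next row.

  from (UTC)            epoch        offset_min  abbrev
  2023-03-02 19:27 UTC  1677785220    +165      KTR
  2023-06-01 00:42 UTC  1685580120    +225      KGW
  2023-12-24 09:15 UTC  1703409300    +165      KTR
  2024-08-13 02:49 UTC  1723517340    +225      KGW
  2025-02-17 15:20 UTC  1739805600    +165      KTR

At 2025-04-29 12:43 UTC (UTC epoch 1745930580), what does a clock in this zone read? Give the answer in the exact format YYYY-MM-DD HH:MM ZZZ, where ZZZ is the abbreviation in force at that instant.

2025-04-29 15:28 KTR

Query: 2025-04-29 12:43 UTC
Rule 5/5 (KTR, +02:45): 2025-02-17 15:20 UTC ≤ query < +∞
12·60 + 43 + 165 = 928 min
928 = 0·1440 + 928; 928 = 15·60 + 28 → 15:28, same day
→ 2025-04-29 15:28 KTR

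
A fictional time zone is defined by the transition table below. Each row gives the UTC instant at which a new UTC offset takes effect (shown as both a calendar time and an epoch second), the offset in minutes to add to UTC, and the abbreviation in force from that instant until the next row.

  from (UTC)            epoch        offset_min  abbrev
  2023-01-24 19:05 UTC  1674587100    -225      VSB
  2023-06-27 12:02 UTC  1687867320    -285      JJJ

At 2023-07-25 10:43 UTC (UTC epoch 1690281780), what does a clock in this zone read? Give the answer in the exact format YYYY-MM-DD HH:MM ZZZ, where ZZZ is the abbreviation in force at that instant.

2023-07-25 05:58 JJJ

Query: 2023-07-25 10:43 UTC
Rule 2/2 (JJJ, -04:45): 2023-06-27 12:02 UTC ≤ query < +∞
10·60 + 43 - 285 = 358 min
358 = 0·1440 + 358; 358 = 5·60 + 58 → 05:58, same day
→ 2023-07-25 05:58 JJJ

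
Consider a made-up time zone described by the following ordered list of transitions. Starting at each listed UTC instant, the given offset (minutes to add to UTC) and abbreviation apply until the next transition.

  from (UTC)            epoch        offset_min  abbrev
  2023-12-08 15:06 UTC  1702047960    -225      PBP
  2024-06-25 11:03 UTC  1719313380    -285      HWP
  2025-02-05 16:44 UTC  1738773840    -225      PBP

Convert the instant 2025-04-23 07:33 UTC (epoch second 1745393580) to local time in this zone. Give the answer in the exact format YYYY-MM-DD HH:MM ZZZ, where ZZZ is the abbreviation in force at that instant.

Query: 2025-04-23 07:33 UTC
Rule 3/3 (PBP, -03:45): 2025-02-05 16:44 UTC ≤ query < +∞
7·60 + 33 - 225 = 228 min
228 = 0·1440 + 228; 228 = 3·60 + 48 → 03:48, same day
→ 2025-04-23 03:48 PBP

2025-04-23 03:48 PBP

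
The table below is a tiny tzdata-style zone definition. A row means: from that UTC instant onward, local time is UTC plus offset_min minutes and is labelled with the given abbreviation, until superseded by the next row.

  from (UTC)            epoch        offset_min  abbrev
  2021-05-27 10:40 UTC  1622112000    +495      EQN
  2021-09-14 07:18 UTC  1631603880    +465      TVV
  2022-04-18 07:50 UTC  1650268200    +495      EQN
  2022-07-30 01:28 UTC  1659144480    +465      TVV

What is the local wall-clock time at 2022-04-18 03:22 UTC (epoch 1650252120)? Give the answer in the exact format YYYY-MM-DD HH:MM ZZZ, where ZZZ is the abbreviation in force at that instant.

Query: 2022-04-18 03:22 UTC
Rule 2/4 (TVV, +07:45): 2021-09-14 07:18 UTC ≤ query < 2022-04-18 07:50 UTC
3·60 + 22 + 465 = 667 min
667 = 0·1440 + 667; 667 = 11·60 + 7 → 11:07, same day
→ 2022-04-18 11:07 TVV

2022-04-18 11:07 TVV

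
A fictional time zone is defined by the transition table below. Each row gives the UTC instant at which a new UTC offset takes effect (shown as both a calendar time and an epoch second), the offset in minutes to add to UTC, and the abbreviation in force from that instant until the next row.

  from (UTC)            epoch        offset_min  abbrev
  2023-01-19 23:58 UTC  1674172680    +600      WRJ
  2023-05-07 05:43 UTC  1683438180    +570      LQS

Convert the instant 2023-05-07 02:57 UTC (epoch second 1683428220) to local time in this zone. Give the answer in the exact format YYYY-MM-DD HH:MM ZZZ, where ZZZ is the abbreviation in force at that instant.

2023-05-07 12:57 WRJ

Query: 2023-05-07 02:57 UTC
Rule 1/2 (WRJ, +10:00): 2023-01-19 23:58 UTC ≤ query < 2023-05-07 05:43 UTC
2·60 + 57 + 600 = 777 min
777 = 0·1440 + 777; 777 = 12·60 + 57 → 12:57, same day
→ 2023-05-07 12:57 WRJ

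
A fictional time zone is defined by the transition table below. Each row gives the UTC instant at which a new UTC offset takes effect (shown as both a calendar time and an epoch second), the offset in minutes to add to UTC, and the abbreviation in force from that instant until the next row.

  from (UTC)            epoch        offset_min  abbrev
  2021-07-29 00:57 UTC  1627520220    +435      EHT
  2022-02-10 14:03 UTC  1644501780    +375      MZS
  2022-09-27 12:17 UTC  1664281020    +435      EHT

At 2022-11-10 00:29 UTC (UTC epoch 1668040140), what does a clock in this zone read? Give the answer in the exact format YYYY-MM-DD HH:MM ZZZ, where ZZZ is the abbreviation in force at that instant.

Query: 2022-11-10 00:29 UTC
Rule 3/3 (EHT, +07:15): 2022-09-27 12:17 UTC ≤ query < +∞
0·60 + 29 + 435 = 464 min
464 = 0·1440 + 464; 464 = 7·60 + 44 → 07:44, same day
→ 2022-11-10 07:44 EHT

2022-11-10 07:44 EHT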